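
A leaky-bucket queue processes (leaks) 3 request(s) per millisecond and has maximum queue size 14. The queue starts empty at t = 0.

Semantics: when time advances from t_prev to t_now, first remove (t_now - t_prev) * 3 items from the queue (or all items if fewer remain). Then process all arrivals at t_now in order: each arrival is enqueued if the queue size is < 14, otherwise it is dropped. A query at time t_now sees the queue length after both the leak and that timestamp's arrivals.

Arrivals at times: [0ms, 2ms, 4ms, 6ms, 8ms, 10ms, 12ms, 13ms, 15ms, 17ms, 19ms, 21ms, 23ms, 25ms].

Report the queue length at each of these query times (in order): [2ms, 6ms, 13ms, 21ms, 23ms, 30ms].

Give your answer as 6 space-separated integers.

Answer: 1 1 1 1 1 0

Derivation:
Queue lengths at query times:
  query t=2ms: backlog = 1
  query t=6ms: backlog = 1
  query t=13ms: backlog = 1
  query t=21ms: backlog = 1
  query t=23ms: backlog = 1
  query t=30ms: backlog = 0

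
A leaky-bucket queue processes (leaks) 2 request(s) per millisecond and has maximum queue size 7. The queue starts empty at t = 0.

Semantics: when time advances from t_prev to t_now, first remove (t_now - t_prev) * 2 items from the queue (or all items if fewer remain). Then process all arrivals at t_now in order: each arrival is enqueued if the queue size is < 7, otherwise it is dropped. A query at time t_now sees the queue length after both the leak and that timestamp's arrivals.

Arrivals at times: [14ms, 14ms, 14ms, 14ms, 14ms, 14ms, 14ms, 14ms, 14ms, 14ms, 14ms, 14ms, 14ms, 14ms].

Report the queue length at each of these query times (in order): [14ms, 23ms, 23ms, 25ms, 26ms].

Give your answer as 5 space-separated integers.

Queue lengths at query times:
  query t=14ms: backlog = 7
  query t=23ms: backlog = 0
  query t=23ms: backlog = 0
  query t=25ms: backlog = 0
  query t=26ms: backlog = 0

Answer: 7 0 0 0 0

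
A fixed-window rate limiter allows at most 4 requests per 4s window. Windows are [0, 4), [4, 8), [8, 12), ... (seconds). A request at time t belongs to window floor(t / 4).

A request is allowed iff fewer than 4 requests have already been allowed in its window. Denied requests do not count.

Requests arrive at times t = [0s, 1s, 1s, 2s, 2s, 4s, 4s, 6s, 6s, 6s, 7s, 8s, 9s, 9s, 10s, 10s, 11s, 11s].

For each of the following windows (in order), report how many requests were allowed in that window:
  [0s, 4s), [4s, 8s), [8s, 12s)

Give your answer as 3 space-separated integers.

Processing requests:
  req#1 t=0s (window 0): ALLOW
  req#2 t=1s (window 0): ALLOW
  req#3 t=1s (window 0): ALLOW
  req#4 t=2s (window 0): ALLOW
  req#5 t=2s (window 0): DENY
  req#6 t=4s (window 1): ALLOW
  req#7 t=4s (window 1): ALLOW
  req#8 t=6s (window 1): ALLOW
  req#9 t=6s (window 1): ALLOW
  req#10 t=6s (window 1): DENY
  req#11 t=7s (window 1): DENY
  req#12 t=8s (window 2): ALLOW
  req#13 t=9s (window 2): ALLOW
  req#14 t=9s (window 2): ALLOW
  req#15 t=10s (window 2): ALLOW
  req#16 t=10s (window 2): DENY
  req#17 t=11s (window 2): DENY
  req#18 t=11s (window 2): DENY

Allowed counts by window: 4 4 4

Answer: 4 4 4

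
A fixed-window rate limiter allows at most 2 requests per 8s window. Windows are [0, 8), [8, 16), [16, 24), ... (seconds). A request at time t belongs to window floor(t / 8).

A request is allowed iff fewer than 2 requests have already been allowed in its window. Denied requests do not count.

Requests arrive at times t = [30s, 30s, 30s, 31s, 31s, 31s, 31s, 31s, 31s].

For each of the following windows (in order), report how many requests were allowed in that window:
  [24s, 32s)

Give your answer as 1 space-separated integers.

Processing requests:
  req#1 t=30s (window 3): ALLOW
  req#2 t=30s (window 3): ALLOW
  req#3 t=30s (window 3): DENY
  req#4 t=31s (window 3): DENY
  req#5 t=31s (window 3): DENY
  req#6 t=31s (window 3): DENY
  req#7 t=31s (window 3): DENY
  req#8 t=31s (window 3): DENY
  req#9 t=31s (window 3): DENY

Allowed counts by window: 2

Answer: 2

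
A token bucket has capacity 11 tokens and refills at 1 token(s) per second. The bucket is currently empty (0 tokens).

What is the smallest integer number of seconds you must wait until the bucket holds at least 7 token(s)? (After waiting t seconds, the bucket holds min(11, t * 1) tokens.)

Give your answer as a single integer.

Need t * 1 >= 7, so t >= 7/1.
Smallest integer t = ceil(7/1) = 7.

Answer: 7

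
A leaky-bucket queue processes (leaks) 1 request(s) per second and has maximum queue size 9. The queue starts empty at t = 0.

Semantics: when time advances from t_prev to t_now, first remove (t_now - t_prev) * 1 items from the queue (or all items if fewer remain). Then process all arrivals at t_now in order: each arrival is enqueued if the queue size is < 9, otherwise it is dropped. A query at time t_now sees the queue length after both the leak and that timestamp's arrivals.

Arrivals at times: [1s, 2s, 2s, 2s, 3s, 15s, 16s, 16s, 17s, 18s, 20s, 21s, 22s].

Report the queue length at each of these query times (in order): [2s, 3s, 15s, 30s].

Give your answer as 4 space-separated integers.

Answer: 3 3 1 0

Derivation:
Queue lengths at query times:
  query t=2s: backlog = 3
  query t=3s: backlog = 3
  query t=15s: backlog = 1
  query t=30s: backlog = 0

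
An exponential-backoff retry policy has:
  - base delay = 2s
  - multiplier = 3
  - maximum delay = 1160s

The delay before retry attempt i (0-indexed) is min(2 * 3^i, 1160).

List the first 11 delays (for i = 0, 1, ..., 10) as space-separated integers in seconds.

Computing each delay:
  i=0: min(2*3^0, 1160) = 2
  i=1: min(2*3^1, 1160) = 6
  i=2: min(2*3^2, 1160) = 18
  i=3: min(2*3^3, 1160) = 54
  i=4: min(2*3^4, 1160) = 162
  i=5: min(2*3^5, 1160) = 486
  i=6: min(2*3^6, 1160) = 1160
  i=7: min(2*3^7, 1160) = 1160
  i=8: min(2*3^8, 1160) = 1160
  i=9: min(2*3^9, 1160) = 1160
  i=10: min(2*3^10, 1160) = 1160

Answer: 2 6 18 54 162 486 1160 1160 1160 1160 1160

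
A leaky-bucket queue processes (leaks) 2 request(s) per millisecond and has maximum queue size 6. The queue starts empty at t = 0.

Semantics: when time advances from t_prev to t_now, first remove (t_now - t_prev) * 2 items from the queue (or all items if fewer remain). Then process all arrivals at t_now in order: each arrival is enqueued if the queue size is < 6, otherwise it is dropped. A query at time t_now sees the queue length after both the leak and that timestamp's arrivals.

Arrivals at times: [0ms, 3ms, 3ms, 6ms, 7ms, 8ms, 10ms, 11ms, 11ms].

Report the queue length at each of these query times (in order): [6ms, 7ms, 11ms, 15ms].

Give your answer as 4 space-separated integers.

Queue lengths at query times:
  query t=6ms: backlog = 1
  query t=7ms: backlog = 1
  query t=11ms: backlog = 2
  query t=15ms: backlog = 0

Answer: 1 1 2 0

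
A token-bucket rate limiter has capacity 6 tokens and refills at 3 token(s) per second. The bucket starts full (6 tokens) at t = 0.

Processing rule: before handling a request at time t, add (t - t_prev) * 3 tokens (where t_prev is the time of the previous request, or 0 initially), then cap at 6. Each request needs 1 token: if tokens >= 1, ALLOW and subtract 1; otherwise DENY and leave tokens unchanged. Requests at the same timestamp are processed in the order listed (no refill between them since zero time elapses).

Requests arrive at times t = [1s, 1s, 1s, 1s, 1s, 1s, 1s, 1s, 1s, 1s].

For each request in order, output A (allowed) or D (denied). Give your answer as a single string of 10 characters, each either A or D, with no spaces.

Answer: AAAAAADDDD

Derivation:
Simulating step by step:
  req#1 t=1s: ALLOW
  req#2 t=1s: ALLOW
  req#3 t=1s: ALLOW
  req#4 t=1s: ALLOW
  req#5 t=1s: ALLOW
  req#6 t=1s: ALLOW
  req#7 t=1s: DENY
  req#8 t=1s: DENY
  req#9 t=1s: DENY
  req#10 t=1s: DENY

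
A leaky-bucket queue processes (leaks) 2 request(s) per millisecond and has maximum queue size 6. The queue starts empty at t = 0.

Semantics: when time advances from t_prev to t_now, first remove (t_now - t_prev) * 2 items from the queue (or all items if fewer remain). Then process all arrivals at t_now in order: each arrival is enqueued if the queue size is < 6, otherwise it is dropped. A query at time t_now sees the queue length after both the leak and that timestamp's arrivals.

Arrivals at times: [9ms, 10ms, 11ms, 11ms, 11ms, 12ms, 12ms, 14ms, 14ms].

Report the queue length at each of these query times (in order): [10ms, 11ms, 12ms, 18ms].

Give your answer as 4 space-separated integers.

Answer: 1 3 3 0

Derivation:
Queue lengths at query times:
  query t=10ms: backlog = 1
  query t=11ms: backlog = 3
  query t=12ms: backlog = 3
  query t=18ms: backlog = 0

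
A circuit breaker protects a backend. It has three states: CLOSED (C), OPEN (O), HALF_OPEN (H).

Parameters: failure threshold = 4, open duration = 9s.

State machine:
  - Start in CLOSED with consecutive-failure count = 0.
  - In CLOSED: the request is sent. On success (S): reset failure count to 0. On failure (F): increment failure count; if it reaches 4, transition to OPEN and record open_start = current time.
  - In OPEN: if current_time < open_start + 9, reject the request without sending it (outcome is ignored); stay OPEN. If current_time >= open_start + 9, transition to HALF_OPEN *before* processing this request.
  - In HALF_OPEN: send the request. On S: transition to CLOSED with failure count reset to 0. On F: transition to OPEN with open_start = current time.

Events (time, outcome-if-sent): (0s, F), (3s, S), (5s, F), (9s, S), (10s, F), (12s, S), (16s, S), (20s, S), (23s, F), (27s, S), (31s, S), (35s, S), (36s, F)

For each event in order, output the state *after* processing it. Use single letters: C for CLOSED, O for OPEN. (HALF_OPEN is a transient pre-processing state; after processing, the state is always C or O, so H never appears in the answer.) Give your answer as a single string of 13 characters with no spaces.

State after each event:
  event#1 t=0s outcome=F: state=CLOSED
  event#2 t=3s outcome=S: state=CLOSED
  event#3 t=5s outcome=F: state=CLOSED
  event#4 t=9s outcome=S: state=CLOSED
  event#5 t=10s outcome=F: state=CLOSED
  event#6 t=12s outcome=S: state=CLOSED
  event#7 t=16s outcome=S: state=CLOSED
  event#8 t=20s outcome=S: state=CLOSED
  event#9 t=23s outcome=F: state=CLOSED
  event#10 t=27s outcome=S: state=CLOSED
  event#11 t=31s outcome=S: state=CLOSED
  event#12 t=35s outcome=S: state=CLOSED
  event#13 t=36s outcome=F: state=CLOSED

Answer: CCCCCCCCCCCCC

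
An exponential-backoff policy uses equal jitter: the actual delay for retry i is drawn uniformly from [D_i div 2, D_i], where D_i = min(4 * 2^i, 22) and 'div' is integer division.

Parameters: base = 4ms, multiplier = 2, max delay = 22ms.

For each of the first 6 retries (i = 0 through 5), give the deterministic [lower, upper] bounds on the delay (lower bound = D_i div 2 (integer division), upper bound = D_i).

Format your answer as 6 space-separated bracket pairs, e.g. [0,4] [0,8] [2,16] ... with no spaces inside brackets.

Computing bounds per retry:
  i=0: D_i=min(4*2^0,22)=4, bounds=[2,4]
  i=1: D_i=min(4*2^1,22)=8, bounds=[4,8]
  i=2: D_i=min(4*2^2,22)=16, bounds=[8,16]
  i=3: D_i=min(4*2^3,22)=22, bounds=[11,22]
  i=4: D_i=min(4*2^4,22)=22, bounds=[11,22]
  i=5: D_i=min(4*2^5,22)=22, bounds=[11,22]

Answer: [2,4] [4,8] [8,16] [11,22] [11,22] [11,22]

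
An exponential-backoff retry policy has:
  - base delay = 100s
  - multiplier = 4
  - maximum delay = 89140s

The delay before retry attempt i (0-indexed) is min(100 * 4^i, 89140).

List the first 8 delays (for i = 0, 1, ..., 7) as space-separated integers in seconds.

Computing each delay:
  i=0: min(100*4^0, 89140) = 100
  i=1: min(100*4^1, 89140) = 400
  i=2: min(100*4^2, 89140) = 1600
  i=3: min(100*4^3, 89140) = 6400
  i=4: min(100*4^4, 89140) = 25600
  i=5: min(100*4^5, 89140) = 89140
  i=6: min(100*4^6, 89140) = 89140
  i=7: min(100*4^7, 89140) = 89140

Answer: 100 400 1600 6400 25600 89140 89140 89140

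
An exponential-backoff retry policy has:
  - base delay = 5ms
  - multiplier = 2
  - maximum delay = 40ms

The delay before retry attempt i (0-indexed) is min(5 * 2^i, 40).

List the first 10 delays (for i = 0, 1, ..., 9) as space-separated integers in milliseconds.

Computing each delay:
  i=0: min(5*2^0, 40) = 5
  i=1: min(5*2^1, 40) = 10
  i=2: min(5*2^2, 40) = 20
  i=3: min(5*2^3, 40) = 40
  i=4: min(5*2^4, 40) = 40
  i=5: min(5*2^5, 40) = 40
  i=6: min(5*2^6, 40) = 40
  i=7: min(5*2^7, 40) = 40
  i=8: min(5*2^8, 40) = 40
  i=9: min(5*2^9, 40) = 40

Answer: 5 10 20 40 40 40 40 40 40 40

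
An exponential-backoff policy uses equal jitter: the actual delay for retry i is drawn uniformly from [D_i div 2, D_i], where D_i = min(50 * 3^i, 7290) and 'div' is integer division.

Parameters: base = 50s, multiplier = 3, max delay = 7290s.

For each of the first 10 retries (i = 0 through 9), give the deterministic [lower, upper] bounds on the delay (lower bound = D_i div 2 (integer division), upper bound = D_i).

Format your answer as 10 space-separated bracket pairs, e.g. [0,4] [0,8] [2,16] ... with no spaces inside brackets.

Computing bounds per retry:
  i=0: D_i=min(50*3^0,7290)=50, bounds=[25,50]
  i=1: D_i=min(50*3^1,7290)=150, bounds=[75,150]
  i=2: D_i=min(50*3^2,7290)=450, bounds=[225,450]
  i=3: D_i=min(50*3^3,7290)=1350, bounds=[675,1350]
  i=4: D_i=min(50*3^4,7290)=4050, bounds=[2025,4050]
  i=5: D_i=min(50*3^5,7290)=7290, bounds=[3645,7290]
  i=6: D_i=min(50*3^6,7290)=7290, bounds=[3645,7290]
  i=7: D_i=min(50*3^7,7290)=7290, bounds=[3645,7290]
  i=8: D_i=min(50*3^8,7290)=7290, bounds=[3645,7290]
  i=9: D_i=min(50*3^9,7290)=7290, bounds=[3645,7290]

Answer: [25,50] [75,150] [225,450] [675,1350] [2025,4050] [3645,7290] [3645,7290] [3645,7290] [3645,7290] [3645,7290]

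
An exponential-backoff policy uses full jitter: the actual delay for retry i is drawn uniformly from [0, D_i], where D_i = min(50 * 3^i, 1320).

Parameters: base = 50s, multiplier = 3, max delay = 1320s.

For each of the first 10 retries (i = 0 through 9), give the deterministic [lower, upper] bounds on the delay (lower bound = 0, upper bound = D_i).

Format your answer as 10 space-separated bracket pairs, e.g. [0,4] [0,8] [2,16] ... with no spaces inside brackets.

Computing bounds per retry:
  i=0: D_i=min(50*3^0,1320)=50, bounds=[0,50]
  i=1: D_i=min(50*3^1,1320)=150, bounds=[0,150]
  i=2: D_i=min(50*3^2,1320)=450, bounds=[0,450]
  i=3: D_i=min(50*3^3,1320)=1320, bounds=[0,1320]
  i=4: D_i=min(50*3^4,1320)=1320, bounds=[0,1320]
  i=5: D_i=min(50*3^5,1320)=1320, bounds=[0,1320]
  i=6: D_i=min(50*3^6,1320)=1320, bounds=[0,1320]
  i=7: D_i=min(50*3^7,1320)=1320, bounds=[0,1320]
  i=8: D_i=min(50*3^8,1320)=1320, bounds=[0,1320]
  i=9: D_i=min(50*3^9,1320)=1320, bounds=[0,1320]

Answer: [0,50] [0,150] [0,450] [0,1320] [0,1320] [0,1320] [0,1320] [0,1320] [0,1320] [0,1320]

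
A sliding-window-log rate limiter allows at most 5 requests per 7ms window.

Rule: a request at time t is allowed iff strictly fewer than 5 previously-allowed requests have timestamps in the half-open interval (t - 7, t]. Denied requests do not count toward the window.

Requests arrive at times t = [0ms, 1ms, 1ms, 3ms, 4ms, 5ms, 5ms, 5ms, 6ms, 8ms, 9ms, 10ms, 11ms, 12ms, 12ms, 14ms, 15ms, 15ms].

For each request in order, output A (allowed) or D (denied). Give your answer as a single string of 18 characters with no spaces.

Answer: AAAAADDDDAAAAADDAD

Derivation:
Tracking allowed requests in the window:
  req#1 t=0ms: ALLOW
  req#2 t=1ms: ALLOW
  req#3 t=1ms: ALLOW
  req#4 t=3ms: ALLOW
  req#5 t=4ms: ALLOW
  req#6 t=5ms: DENY
  req#7 t=5ms: DENY
  req#8 t=5ms: DENY
  req#9 t=6ms: DENY
  req#10 t=8ms: ALLOW
  req#11 t=9ms: ALLOW
  req#12 t=10ms: ALLOW
  req#13 t=11ms: ALLOW
  req#14 t=12ms: ALLOW
  req#15 t=12ms: DENY
  req#16 t=14ms: DENY
  req#17 t=15ms: ALLOW
  req#18 t=15ms: DENY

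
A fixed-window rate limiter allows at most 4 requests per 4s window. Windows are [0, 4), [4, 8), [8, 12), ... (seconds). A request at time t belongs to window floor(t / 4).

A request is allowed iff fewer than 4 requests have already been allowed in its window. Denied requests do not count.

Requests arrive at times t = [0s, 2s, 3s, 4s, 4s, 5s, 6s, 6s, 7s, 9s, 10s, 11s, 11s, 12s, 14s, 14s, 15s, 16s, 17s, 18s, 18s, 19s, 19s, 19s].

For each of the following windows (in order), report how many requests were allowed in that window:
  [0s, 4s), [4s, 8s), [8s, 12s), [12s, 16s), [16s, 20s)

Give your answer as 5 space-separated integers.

Processing requests:
  req#1 t=0s (window 0): ALLOW
  req#2 t=2s (window 0): ALLOW
  req#3 t=3s (window 0): ALLOW
  req#4 t=4s (window 1): ALLOW
  req#5 t=4s (window 1): ALLOW
  req#6 t=5s (window 1): ALLOW
  req#7 t=6s (window 1): ALLOW
  req#8 t=6s (window 1): DENY
  req#9 t=7s (window 1): DENY
  req#10 t=9s (window 2): ALLOW
  req#11 t=10s (window 2): ALLOW
  req#12 t=11s (window 2): ALLOW
  req#13 t=11s (window 2): ALLOW
  req#14 t=12s (window 3): ALLOW
  req#15 t=14s (window 3): ALLOW
  req#16 t=14s (window 3): ALLOW
  req#17 t=15s (window 3): ALLOW
  req#18 t=16s (window 4): ALLOW
  req#19 t=17s (window 4): ALLOW
  req#20 t=18s (window 4): ALLOW
  req#21 t=18s (window 4): ALLOW
  req#22 t=19s (window 4): DENY
  req#23 t=19s (window 4): DENY
  req#24 t=19s (window 4): DENY

Allowed counts by window: 3 4 4 4 4

Answer: 3 4 4 4 4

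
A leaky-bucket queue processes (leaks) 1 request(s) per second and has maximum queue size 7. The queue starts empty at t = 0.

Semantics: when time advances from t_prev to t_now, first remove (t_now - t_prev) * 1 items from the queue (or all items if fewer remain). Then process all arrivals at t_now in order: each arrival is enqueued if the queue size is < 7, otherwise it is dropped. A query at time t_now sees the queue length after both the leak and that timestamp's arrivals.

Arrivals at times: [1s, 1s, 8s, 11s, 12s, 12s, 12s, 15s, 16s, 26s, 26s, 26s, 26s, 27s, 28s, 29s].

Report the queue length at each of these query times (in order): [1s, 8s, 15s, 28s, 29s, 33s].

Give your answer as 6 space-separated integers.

Queue lengths at query times:
  query t=1s: backlog = 2
  query t=8s: backlog = 1
  query t=15s: backlog = 1
  query t=28s: backlog = 4
  query t=29s: backlog = 4
  query t=33s: backlog = 0

Answer: 2 1 1 4 4 0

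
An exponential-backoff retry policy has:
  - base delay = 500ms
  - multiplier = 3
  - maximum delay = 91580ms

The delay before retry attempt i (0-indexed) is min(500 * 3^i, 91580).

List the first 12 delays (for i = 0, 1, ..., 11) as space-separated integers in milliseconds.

Computing each delay:
  i=0: min(500*3^0, 91580) = 500
  i=1: min(500*3^1, 91580) = 1500
  i=2: min(500*3^2, 91580) = 4500
  i=3: min(500*3^3, 91580) = 13500
  i=4: min(500*3^4, 91580) = 40500
  i=5: min(500*3^5, 91580) = 91580
  i=6: min(500*3^6, 91580) = 91580
  i=7: min(500*3^7, 91580) = 91580
  i=8: min(500*3^8, 91580) = 91580
  i=9: min(500*3^9, 91580) = 91580
  i=10: min(500*3^10, 91580) = 91580
  i=11: min(500*3^11, 91580) = 91580

Answer: 500 1500 4500 13500 40500 91580 91580 91580 91580 91580 91580 91580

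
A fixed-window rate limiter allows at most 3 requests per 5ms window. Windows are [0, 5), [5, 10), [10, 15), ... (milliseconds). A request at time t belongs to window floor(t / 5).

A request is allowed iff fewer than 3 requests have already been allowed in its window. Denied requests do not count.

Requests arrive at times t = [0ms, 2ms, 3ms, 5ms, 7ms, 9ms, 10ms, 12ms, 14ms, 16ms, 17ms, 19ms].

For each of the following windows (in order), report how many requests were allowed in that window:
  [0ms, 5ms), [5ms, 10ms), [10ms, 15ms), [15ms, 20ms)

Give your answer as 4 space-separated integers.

Processing requests:
  req#1 t=0ms (window 0): ALLOW
  req#2 t=2ms (window 0): ALLOW
  req#3 t=3ms (window 0): ALLOW
  req#4 t=5ms (window 1): ALLOW
  req#5 t=7ms (window 1): ALLOW
  req#6 t=9ms (window 1): ALLOW
  req#7 t=10ms (window 2): ALLOW
  req#8 t=12ms (window 2): ALLOW
  req#9 t=14ms (window 2): ALLOW
  req#10 t=16ms (window 3): ALLOW
  req#11 t=17ms (window 3): ALLOW
  req#12 t=19ms (window 3): ALLOW

Allowed counts by window: 3 3 3 3

Answer: 3 3 3 3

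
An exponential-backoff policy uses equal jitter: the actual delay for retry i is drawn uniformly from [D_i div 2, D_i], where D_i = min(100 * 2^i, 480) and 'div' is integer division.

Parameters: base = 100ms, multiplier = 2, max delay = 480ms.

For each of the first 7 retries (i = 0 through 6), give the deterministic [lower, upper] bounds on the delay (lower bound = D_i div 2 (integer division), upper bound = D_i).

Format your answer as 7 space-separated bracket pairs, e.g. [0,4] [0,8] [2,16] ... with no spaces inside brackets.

Computing bounds per retry:
  i=0: D_i=min(100*2^0,480)=100, bounds=[50,100]
  i=1: D_i=min(100*2^1,480)=200, bounds=[100,200]
  i=2: D_i=min(100*2^2,480)=400, bounds=[200,400]
  i=3: D_i=min(100*2^3,480)=480, bounds=[240,480]
  i=4: D_i=min(100*2^4,480)=480, bounds=[240,480]
  i=5: D_i=min(100*2^5,480)=480, bounds=[240,480]
  i=6: D_i=min(100*2^6,480)=480, bounds=[240,480]

Answer: [50,100] [100,200] [200,400] [240,480] [240,480] [240,480] [240,480]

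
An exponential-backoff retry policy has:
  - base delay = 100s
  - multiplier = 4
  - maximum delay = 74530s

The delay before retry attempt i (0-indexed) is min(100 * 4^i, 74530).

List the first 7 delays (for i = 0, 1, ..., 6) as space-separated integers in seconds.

Computing each delay:
  i=0: min(100*4^0, 74530) = 100
  i=1: min(100*4^1, 74530) = 400
  i=2: min(100*4^2, 74530) = 1600
  i=3: min(100*4^3, 74530) = 6400
  i=4: min(100*4^4, 74530) = 25600
  i=5: min(100*4^5, 74530) = 74530
  i=6: min(100*4^6, 74530) = 74530

Answer: 100 400 1600 6400 25600 74530 74530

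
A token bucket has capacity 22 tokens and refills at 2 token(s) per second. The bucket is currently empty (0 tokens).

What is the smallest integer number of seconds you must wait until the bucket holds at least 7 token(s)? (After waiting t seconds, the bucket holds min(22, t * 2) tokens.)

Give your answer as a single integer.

Answer: 4

Derivation:
Need t * 2 >= 7, so t >= 7/2.
Smallest integer t = ceil(7/2) = 4.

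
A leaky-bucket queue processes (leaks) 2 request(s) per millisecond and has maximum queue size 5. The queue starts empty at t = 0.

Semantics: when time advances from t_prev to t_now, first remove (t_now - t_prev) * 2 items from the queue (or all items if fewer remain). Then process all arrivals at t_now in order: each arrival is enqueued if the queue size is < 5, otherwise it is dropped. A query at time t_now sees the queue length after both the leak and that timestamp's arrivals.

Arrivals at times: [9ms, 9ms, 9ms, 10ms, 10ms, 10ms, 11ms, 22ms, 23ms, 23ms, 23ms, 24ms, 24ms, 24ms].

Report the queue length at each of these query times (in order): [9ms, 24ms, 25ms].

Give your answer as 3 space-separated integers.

Queue lengths at query times:
  query t=9ms: backlog = 3
  query t=24ms: backlog = 4
  query t=25ms: backlog = 2

Answer: 3 4 2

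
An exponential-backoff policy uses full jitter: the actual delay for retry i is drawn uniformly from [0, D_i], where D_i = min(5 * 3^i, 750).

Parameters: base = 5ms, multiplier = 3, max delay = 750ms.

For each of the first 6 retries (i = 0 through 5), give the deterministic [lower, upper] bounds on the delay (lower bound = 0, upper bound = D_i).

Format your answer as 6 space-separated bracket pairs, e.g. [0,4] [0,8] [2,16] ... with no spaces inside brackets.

Answer: [0,5] [0,15] [0,45] [0,135] [0,405] [0,750]

Derivation:
Computing bounds per retry:
  i=0: D_i=min(5*3^0,750)=5, bounds=[0,5]
  i=1: D_i=min(5*3^1,750)=15, bounds=[0,15]
  i=2: D_i=min(5*3^2,750)=45, bounds=[0,45]
  i=3: D_i=min(5*3^3,750)=135, bounds=[0,135]
  i=4: D_i=min(5*3^4,750)=405, bounds=[0,405]
  i=5: D_i=min(5*3^5,750)=750, bounds=[0,750]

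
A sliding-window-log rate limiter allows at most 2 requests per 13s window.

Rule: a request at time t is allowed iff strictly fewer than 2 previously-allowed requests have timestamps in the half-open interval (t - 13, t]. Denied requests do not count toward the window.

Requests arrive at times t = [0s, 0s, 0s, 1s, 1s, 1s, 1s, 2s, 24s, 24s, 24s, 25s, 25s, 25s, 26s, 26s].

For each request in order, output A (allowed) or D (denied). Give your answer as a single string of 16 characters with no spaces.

Tracking allowed requests in the window:
  req#1 t=0s: ALLOW
  req#2 t=0s: ALLOW
  req#3 t=0s: DENY
  req#4 t=1s: DENY
  req#5 t=1s: DENY
  req#6 t=1s: DENY
  req#7 t=1s: DENY
  req#8 t=2s: DENY
  req#9 t=24s: ALLOW
  req#10 t=24s: ALLOW
  req#11 t=24s: DENY
  req#12 t=25s: DENY
  req#13 t=25s: DENY
  req#14 t=25s: DENY
  req#15 t=26s: DENY
  req#16 t=26s: DENY

Answer: AADDDDDDAADDDDDD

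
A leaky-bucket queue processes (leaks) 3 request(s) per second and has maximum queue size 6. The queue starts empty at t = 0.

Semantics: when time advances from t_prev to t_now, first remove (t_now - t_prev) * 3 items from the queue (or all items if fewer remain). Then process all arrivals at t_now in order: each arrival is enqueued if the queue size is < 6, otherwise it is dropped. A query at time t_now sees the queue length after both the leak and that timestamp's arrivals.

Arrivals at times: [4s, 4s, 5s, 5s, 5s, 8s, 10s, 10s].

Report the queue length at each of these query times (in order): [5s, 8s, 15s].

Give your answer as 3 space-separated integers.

Queue lengths at query times:
  query t=5s: backlog = 3
  query t=8s: backlog = 1
  query t=15s: backlog = 0

Answer: 3 1 0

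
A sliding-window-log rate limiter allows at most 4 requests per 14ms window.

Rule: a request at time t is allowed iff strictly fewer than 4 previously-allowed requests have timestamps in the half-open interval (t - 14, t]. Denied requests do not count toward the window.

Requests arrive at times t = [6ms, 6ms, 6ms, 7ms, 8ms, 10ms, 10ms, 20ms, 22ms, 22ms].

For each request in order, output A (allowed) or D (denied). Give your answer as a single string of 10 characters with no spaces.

Tracking allowed requests in the window:
  req#1 t=6ms: ALLOW
  req#2 t=6ms: ALLOW
  req#3 t=6ms: ALLOW
  req#4 t=7ms: ALLOW
  req#5 t=8ms: DENY
  req#6 t=10ms: DENY
  req#7 t=10ms: DENY
  req#8 t=20ms: ALLOW
  req#9 t=22ms: ALLOW
  req#10 t=22ms: ALLOW

Answer: AAAADDDAAA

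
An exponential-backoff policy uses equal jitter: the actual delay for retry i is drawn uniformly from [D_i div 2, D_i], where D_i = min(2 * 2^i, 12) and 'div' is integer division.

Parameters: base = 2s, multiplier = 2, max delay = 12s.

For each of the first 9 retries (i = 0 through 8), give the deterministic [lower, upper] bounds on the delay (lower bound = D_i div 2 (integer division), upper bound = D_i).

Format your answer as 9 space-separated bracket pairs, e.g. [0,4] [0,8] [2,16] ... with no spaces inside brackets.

Answer: [1,2] [2,4] [4,8] [6,12] [6,12] [6,12] [6,12] [6,12] [6,12]

Derivation:
Computing bounds per retry:
  i=0: D_i=min(2*2^0,12)=2, bounds=[1,2]
  i=1: D_i=min(2*2^1,12)=4, bounds=[2,4]
  i=2: D_i=min(2*2^2,12)=8, bounds=[4,8]
  i=3: D_i=min(2*2^3,12)=12, bounds=[6,12]
  i=4: D_i=min(2*2^4,12)=12, bounds=[6,12]
  i=5: D_i=min(2*2^5,12)=12, bounds=[6,12]
  i=6: D_i=min(2*2^6,12)=12, bounds=[6,12]
  i=7: D_i=min(2*2^7,12)=12, bounds=[6,12]
  i=8: D_i=min(2*2^8,12)=12, bounds=[6,12]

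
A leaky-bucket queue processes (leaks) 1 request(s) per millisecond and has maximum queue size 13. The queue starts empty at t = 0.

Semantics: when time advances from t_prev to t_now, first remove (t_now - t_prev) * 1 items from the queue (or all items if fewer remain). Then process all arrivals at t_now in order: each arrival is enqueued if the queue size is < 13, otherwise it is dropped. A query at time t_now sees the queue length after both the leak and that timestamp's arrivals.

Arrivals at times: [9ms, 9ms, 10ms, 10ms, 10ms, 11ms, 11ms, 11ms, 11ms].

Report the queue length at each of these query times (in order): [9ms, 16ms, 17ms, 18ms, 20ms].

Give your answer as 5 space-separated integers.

Queue lengths at query times:
  query t=9ms: backlog = 2
  query t=16ms: backlog = 2
  query t=17ms: backlog = 1
  query t=18ms: backlog = 0
  query t=20ms: backlog = 0

Answer: 2 2 1 0 0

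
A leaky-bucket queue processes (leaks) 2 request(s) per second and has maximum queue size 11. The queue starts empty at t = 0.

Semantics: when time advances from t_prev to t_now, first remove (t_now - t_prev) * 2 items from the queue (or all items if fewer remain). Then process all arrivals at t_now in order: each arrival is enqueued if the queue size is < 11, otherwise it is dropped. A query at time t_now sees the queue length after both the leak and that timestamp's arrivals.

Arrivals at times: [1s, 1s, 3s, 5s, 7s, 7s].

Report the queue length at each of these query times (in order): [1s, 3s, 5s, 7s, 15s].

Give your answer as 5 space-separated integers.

Queue lengths at query times:
  query t=1s: backlog = 2
  query t=3s: backlog = 1
  query t=5s: backlog = 1
  query t=7s: backlog = 2
  query t=15s: backlog = 0

Answer: 2 1 1 2 0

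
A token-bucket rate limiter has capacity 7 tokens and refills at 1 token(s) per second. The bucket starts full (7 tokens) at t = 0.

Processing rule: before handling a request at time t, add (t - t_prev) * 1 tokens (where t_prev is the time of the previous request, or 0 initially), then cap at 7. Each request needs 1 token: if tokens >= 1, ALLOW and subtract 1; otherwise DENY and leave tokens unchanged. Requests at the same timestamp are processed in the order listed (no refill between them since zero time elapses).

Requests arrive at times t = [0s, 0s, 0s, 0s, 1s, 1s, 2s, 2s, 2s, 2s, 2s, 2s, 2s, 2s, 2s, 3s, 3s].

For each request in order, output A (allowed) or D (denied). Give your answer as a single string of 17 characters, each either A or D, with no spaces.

Simulating step by step:
  req#1 t=0s: ALLOW
  req#2 t=0s: ALLOW
  req#3 t=0s: ALLOW
  req#4 t=0s: ALLOW
  req#5 t=1s: ALLOW
  req#6 t=1s: ALLOW
  req#7 t=2s: ALLOW
  req#8 t=2s: ALLOW
  req#9 t=2s: ALLOW
  req#10 t=2s: DENY
  req#11 t=2s: DENY
  req#12 t=2s: DENY
  req#13 t=2s: DENY
  req#14 t=2s: DENY
  req#15 t=2s: DENY
  req#16 t=3s: ALLOW
  req#17 t=3s: DENY

Answer: AAAAAAAAADDDDDDAD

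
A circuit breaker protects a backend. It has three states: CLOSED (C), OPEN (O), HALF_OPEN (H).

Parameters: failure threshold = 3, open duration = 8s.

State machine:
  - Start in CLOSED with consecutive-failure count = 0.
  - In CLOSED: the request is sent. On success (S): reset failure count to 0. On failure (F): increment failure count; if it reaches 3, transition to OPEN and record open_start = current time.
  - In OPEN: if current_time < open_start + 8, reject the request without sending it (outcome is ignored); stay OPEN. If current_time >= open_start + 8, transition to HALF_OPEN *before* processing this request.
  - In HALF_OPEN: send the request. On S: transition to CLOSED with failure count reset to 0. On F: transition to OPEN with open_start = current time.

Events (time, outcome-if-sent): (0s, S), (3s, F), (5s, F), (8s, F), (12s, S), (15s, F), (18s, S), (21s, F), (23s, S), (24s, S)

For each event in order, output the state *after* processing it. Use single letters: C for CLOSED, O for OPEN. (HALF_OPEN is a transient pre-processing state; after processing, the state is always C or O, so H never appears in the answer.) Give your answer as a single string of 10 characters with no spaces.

State after each event:
  event#1 t=0s outcome=S: state=CLOSED
  event#2 t=3s outcome=F: state=CLOSED
  event#3 t=5s outcome=F: state=CLOSED
  event#4 t=8s outcome=F: state=OPEN
  event#5 t=12s outcome=S: state=OPEN
  event#6 t=15s outcome=F: state=OPEN
  event#7 t=18s outcome=S: state=CLOSED
  event#8 t=21s outcome=F: state=CLOSED
  event#9 t=23s outcome=S: state=CLOSED
  event#10 t=24s outcome=S: state=CLOSED

Answer: CCCOOOCCCC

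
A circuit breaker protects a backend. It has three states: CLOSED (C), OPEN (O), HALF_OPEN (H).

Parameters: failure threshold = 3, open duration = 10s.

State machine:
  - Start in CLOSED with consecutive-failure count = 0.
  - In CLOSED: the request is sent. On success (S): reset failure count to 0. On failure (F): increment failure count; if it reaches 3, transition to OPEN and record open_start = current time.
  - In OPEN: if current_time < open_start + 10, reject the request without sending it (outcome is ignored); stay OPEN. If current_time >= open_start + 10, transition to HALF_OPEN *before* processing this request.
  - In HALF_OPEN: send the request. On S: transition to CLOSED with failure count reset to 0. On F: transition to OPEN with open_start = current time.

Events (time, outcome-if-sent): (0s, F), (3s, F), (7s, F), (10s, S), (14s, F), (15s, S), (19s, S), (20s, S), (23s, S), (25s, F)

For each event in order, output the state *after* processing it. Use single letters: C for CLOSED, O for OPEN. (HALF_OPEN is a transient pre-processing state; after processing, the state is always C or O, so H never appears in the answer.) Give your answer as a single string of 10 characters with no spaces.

Answer: CCOOOOCCCC

Derivation:
State after each event:
  event#1 t=0s outcome=F: state=CLOSED
  event#2 t=3s outcome=F: state=CLOSED
  event#3 t=7s outcome=F: state=OPEN
  event#4 t=10s outcome=S: state=OPEN
  event#5 t=14s outcome=F: state=OPEN
  event#6 t=15s outcome=S: state=OPEN
  event#7 t=19s outcome=S: state=CLOSED
  event#8 t=20s outcome=S: state=CLOSED
  event#9 t=23s outcome=S: state=CLOSED
  event#10 t=25s outcome=F: state=CLOSED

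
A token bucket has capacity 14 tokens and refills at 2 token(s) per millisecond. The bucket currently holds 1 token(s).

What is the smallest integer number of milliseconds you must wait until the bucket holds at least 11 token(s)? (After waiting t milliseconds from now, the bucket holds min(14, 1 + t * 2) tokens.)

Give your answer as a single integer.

Need 1 + t * 2 >= 11, so t >= 10/2.
Smallest integer t = ceil(10/2) = 5.

Answer: 5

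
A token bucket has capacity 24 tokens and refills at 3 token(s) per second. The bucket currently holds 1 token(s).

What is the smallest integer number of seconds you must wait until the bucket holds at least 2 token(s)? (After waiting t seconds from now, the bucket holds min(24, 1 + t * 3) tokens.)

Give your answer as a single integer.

Answer: 1

Derivation:
Need 1 + t * 3 >= 2, so t >= 1/3.
Smallest integer t = ceil(1/3) = 1.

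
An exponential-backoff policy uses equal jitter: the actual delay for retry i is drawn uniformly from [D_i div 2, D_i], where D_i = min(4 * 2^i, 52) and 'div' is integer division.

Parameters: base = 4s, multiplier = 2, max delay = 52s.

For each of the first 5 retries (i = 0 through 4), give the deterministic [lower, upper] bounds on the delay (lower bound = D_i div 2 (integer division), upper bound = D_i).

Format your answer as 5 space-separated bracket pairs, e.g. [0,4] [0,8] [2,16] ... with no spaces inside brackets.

Answer: [2,4] [4,8] [8,16] [16,32] [26,52]

Derivation:
Computing bounds per retry:
  i=0: D_i=min(4*2^0,52)=4, bounds=[2,4]
  i=1: D_i=min(4*2^1,52)=8, bounds=[4,8]
  i=2: D_i=min(4*2^2,52)=16, bounds=[8,16]
  i=3: D_i=min(4*2^3,52)=32, bounds=[16,32]
  i=4: D_i=min(4*2^4,52)=52, bounds=[26,52]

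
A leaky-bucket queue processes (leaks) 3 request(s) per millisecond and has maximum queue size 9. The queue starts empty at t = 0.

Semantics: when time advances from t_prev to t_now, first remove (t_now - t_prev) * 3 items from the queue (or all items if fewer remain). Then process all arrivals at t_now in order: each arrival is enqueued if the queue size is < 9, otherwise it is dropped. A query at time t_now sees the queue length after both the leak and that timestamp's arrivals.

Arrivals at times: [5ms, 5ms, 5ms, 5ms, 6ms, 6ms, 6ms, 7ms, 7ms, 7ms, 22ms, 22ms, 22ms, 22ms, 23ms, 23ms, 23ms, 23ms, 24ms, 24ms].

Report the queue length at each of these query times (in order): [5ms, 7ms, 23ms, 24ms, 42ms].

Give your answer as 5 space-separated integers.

Queue lengths at query times:
  query t=5ms: backlog = 4
  query t=7ms: backlog = 4
  query t=23ms: backlog = 5
  query t=24ms: backlog = 4
  query t=42ms: backlog = 0

Answer: 4 4 5 4 0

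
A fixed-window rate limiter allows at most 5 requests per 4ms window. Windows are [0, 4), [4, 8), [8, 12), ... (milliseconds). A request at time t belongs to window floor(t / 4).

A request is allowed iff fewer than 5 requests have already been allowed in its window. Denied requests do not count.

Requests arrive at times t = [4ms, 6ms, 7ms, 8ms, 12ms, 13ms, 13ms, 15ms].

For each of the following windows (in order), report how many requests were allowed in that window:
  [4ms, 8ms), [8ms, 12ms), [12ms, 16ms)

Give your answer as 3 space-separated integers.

Answer: 3 1 4

Derivation:
Processing requests:
  req#1 t=4ms (window 1): ALLOW
  req#2 t=6ms (window 1): ALLOW
  req#3 t=7ms (window 1): ALLOW
  req#4 t=8ms (window 2): ALLOW
  req#5 t=12ms (window 3): ALLOW
  req#6 t=13ms (window 3): ALLOW
  req#7 t=13ms (window 3): ALLOW
  req#8 t=15ms (window 3): ALLOW

Allowed counts by window: 3 1 4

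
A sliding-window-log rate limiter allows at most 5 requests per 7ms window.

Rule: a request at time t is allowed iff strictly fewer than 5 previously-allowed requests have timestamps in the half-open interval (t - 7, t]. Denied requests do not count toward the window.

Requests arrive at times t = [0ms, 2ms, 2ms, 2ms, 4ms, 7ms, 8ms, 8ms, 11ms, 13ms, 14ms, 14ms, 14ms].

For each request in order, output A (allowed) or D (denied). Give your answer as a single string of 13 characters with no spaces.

Answer: AAAAAADDAAAAA

Derivation:
Tracking allowed requests in the window:
  req#1 t=0ms: ALLOW
  req#2 t=2ms: ALLOW
  req#3 t=2ms: ALLOW
  req#4 t=2ms: ALLOW
  req#5 t=4ms: ALLOW
  req#6 t=7ms: ALLOW
  req#7 t=8ms: DENY
  req#8 t=8ms: DENY
  req#9 t=11ms: ALLOW
  req#10 t=13ms: ALLOW
  req#11 t=14ms: ALLOW
  req#12 t=14ms: ALLOW
  req#13 t=14ms: ALLOW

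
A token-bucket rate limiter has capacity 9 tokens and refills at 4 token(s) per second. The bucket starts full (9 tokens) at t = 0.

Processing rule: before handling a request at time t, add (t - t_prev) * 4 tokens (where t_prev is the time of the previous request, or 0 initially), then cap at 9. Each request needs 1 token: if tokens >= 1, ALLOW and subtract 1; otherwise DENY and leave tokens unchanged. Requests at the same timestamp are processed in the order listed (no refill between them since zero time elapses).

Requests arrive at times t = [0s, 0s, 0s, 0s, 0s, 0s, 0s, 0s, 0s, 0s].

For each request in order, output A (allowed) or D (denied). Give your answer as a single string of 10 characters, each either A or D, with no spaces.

Answer: AAAAAAAAAD

Derivation:
Simulating step by step:
  req#1 t=0s: ALLOW
  req#2 t=0s: ALLOW
  req#3 t=0s: ALLOW
  req#4 t=0s: ALLOW
  req#5 t=0s: ALLOW
  req#6 t=0s: ALLOW
  req#7 t=0s: ALLOW
  req#8 t=0s: ALLOW
  req#9 t=0s: ALLOW
  req#10 t=0s: DENY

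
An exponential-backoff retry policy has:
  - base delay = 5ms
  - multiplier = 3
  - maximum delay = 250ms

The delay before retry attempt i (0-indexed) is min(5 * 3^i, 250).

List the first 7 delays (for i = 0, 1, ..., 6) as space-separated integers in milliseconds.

Computing each delay:
  i=0: min(5*3^0, 250) = 5
  i=1: min(5*3^1, 250) = 15
  i=2: min(5*3^2, 250) = 45
  i=3: min(5*3^3, 250) = 135
  i=4: min(5*3^4, 250) = 250
  i=5: min(5*3^5, 250) = 250
  i=6: min(5*3^6, 250) = 250

Answer: 5 15 45 135 250 250 250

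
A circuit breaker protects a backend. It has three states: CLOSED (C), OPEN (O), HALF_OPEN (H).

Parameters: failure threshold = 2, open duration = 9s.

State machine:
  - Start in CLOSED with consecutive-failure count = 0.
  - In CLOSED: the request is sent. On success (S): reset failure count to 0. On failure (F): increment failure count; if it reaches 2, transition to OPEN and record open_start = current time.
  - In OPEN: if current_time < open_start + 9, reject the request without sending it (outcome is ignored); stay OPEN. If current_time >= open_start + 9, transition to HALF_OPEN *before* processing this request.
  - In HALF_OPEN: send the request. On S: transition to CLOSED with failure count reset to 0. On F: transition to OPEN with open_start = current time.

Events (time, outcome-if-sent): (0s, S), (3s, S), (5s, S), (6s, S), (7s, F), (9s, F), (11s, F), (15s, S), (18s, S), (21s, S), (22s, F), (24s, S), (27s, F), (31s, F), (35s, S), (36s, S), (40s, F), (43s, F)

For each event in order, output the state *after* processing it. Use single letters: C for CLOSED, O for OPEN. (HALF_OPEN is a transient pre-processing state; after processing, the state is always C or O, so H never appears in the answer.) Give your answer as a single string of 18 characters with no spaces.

State after each event:
  event#1 t=0s outcome=S: state=CLOSED
  event#2 t=3s outcome=S: state=CLOSED
  event#3 t=5s outcome=S: state=CLOSED
  event#4 t=6s outcome=S: state=CLOSED
  event#5 t=7s outcome=F: state=CLOSED
  event#6 t=9s outcome=F: state=OPEN
  event#7 t=11s outcome=F: state=OPEN
  event#8 t=15s outcome=S: state=OPEN
  event#9 t=18s outcome=S: state=CLOSED
  event#10 t=21s outcome=S: state=CLOSED
  event#11 t=22s outcome=F: state=CLOSED
  event#12 t=24s outcome=S: state=CLOSED
  event#13 t=27s outcome=F: state=CLOSED
  event#14 t=31s outcome=F: state=OPEN
  event#15 t=35s outcome=S: state=OPEN
  event#16 t=36s outcome=S: state=OPEN
  event#17 t=40s outcome=F: state=OPEN
  event#18 t=43s outcome=F: state=OPEN

Answer: CCCCCOOOCCCCCOOOOO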